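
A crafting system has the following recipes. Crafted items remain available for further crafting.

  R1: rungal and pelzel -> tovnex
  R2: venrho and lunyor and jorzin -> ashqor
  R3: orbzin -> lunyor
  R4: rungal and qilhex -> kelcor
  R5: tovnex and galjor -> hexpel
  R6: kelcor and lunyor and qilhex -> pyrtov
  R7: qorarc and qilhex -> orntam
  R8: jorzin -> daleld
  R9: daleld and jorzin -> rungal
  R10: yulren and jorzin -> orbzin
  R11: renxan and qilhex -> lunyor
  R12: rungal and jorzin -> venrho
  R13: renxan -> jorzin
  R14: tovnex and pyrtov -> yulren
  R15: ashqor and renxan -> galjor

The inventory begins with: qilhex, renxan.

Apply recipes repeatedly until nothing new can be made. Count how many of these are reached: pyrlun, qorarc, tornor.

No rule produces pyrlun, and it is not given.
No rule produces qorarc, and it is not given.
No rule produces tornor, and it is not given.
None of the 3 are reached.

0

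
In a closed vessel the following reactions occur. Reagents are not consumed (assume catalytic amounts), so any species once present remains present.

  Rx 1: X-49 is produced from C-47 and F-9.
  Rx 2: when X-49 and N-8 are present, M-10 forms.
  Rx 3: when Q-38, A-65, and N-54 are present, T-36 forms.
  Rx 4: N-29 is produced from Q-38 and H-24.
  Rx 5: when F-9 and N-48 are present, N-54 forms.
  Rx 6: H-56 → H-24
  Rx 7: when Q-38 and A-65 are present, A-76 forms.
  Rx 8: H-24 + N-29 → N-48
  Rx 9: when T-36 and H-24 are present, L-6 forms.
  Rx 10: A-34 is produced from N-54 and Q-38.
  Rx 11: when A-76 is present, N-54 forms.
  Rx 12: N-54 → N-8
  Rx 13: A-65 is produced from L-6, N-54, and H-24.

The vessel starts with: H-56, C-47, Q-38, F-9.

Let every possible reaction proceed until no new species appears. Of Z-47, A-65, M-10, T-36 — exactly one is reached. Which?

H-56 present → H-24 forms (Rx 6).
C-47 and F-9 present → X-49 forms (Rx 1).
Q-38 and H-24 present → N-29 forms (Rx 4).
H-24 and N-29 present → N-48 forms (Rx 8).
F-9 and N-48 present → N-54 forms (Rx 5).
N-54 present → N-8 forms (Rx 12).
X-49 and N-8 present → M-10 forms (Rx 2).
No rule produces Z-47, and it is not given. A-65 would need L-6, N-54, and H-24 (Rx 13), but L-6 never forms. T-36 would need Q-38, A-65, and N-54 (Rx 3), but A-65 never forms.

M-10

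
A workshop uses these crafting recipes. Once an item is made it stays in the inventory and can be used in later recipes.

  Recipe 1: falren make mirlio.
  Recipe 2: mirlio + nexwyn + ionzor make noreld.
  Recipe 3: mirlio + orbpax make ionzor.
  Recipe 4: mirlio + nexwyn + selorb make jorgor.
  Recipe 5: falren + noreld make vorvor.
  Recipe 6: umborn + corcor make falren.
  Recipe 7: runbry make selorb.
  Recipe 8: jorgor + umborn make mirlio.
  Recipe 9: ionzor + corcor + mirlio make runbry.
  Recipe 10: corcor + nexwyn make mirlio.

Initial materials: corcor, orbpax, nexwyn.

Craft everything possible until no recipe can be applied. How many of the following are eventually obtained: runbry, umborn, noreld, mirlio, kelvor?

corcor + nexwyn → mirlio (Recipe 10).
Using Recipe 3, mirlio and orbpax make ionzor.
ionzor + corcor + mirlio → runbry (Recipe 9).
Using Recipe 2, mirlio, nexwyn, and ionzor make noreld.
runbry: reached.
No rule produces umborn, and it is not given.
noreld: reached.
mirlio: reached.
No rule produces kelvor, and it is not given.
Reached: runbry, noreld, and mirlio — 3 of the 5.

3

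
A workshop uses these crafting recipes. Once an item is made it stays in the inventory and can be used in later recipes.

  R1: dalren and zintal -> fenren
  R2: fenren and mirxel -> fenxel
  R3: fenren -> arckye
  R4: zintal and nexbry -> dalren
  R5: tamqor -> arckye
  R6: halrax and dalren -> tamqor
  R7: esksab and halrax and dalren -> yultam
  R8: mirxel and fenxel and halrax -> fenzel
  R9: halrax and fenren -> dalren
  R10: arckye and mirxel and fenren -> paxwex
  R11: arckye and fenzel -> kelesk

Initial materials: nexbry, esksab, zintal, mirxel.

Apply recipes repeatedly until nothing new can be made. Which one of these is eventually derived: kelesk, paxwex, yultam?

zintal and nexbry -> dalren (R4).
dalren and zintal -> fenren (R1).
fenren -> arckye (R3).
Using R10, arckye, mirxel, and fenren make paxwex.
yultam would need esksab, halrax, and dalren (R7), but halrax is never obtained. kelesk would need arckye and fenzel (R11), but fenzel is never obtained.

paxwex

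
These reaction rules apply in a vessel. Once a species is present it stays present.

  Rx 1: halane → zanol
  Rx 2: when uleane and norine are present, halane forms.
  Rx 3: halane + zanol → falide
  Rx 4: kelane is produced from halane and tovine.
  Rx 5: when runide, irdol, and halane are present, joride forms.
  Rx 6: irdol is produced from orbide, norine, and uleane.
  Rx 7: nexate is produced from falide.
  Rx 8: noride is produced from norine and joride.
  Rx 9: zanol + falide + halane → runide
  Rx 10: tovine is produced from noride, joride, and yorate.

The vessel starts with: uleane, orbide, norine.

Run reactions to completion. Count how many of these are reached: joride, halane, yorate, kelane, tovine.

uleane and norine present → halane forms (Rx 2).
orbide, norine, and uleane present → irdol forms (Rx 6).
halane present → zanol forms (Rx 1).
halane and zanol present → falide forms (Rx 3).
zanol, falide, and halane present → runide forms (Rx 9).
runide, irdol, and halane present → joride forms (Rx 5).
joride: reached.
halane: reached.
No rule produces yorate, and it is not given.
kelane would need halane and tovine (Rx 4), but tovine never forms.
tovine would need noride, joride, and yorate (Rx 10), but yorate never forms.
Reached: joride and halane — 2 of the 5.

2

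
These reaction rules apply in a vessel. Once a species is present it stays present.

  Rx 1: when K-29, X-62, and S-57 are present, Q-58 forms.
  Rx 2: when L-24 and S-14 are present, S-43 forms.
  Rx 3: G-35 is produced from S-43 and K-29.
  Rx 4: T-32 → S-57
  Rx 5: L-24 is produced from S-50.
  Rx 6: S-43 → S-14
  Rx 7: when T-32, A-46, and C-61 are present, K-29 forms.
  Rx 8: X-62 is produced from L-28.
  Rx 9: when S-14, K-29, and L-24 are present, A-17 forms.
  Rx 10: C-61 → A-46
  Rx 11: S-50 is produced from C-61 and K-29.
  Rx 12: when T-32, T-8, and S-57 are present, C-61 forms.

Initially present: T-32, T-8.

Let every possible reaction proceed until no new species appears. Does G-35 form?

No

G-35 would need S-43 and K-29 (Rx 3), but S-43 never forms.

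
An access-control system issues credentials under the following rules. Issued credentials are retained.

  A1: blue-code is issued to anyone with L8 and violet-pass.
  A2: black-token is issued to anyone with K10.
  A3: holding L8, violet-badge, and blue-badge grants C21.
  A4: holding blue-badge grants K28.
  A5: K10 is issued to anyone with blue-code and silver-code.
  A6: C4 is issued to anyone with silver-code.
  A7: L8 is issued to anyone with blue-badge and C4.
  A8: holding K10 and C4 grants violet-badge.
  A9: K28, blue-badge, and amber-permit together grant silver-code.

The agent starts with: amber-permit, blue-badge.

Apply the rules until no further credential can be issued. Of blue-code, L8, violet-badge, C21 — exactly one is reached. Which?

L8

Holding blue-badge grants K28 (A4).
Holding K28, blue-badge, and amber-permit grants silver-code (A9).
Holding silver-code grants C4 (A6).
Holding blue-badge and C4 grants L8 (A7).
C21 would need L8, violet-badge, and blue-badge (A3), but violet-badge is never granted. violet-badge would need K10 and C4 (A8), but K10 is never granted. blue-code would need L8 and violet-pass (A1), but violet-pass is never granted.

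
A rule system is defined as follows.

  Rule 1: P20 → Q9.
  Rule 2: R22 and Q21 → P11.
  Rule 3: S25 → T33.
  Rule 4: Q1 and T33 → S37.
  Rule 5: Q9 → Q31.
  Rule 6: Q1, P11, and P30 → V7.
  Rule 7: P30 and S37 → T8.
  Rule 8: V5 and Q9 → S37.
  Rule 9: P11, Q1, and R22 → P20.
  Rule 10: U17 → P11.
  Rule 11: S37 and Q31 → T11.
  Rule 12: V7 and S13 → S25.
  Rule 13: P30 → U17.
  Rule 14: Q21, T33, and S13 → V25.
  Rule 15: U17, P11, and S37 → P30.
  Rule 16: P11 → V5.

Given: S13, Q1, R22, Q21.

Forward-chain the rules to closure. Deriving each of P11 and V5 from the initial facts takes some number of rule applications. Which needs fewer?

P11: From R22 and Q21, Rule 2 gives P11. [1 rule application]
V5: R22 and Q21 hold, so P11 follows (Rule 2). From P11, Rule 16 gives V5. [2 rule applications]
P11 needs fewer.

P11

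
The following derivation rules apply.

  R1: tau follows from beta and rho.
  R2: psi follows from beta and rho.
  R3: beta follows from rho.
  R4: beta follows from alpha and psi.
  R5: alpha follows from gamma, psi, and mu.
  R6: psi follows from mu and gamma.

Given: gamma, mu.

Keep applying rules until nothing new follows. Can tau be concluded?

tau would need beta and rho (R1), but rho is never established.

No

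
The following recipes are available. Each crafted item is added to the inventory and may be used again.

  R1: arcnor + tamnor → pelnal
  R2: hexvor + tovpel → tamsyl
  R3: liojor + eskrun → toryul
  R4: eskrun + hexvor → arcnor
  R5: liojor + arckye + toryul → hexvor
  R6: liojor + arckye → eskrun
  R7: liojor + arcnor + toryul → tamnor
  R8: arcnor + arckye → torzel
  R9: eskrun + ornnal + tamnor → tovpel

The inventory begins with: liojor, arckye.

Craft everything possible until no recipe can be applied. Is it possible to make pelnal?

Yes

liojor + arckye → eskrun (R6).
liojor + eskrun → toryul (R3).
liojor + arckye + toryul → hexvor (R5).
eskrun + hexvor → arcnor (R4).
Using R7, liojor, arcnor, and toryul make tamnor.
arcnor + tamnor → pelnal (R1).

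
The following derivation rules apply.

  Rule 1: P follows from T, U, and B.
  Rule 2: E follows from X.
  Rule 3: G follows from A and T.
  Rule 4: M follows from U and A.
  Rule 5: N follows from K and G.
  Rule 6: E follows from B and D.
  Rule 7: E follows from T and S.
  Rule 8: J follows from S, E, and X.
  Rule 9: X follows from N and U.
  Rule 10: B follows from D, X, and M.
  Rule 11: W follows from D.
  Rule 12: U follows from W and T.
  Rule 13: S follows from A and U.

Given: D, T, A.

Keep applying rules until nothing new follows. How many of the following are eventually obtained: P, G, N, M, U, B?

A and T hold, so G follows (Rule 3).
D holds, so W follows (Rule 11).
W and T hold, so U follows (Rule 12).
U and A hold, so M follows (Rule 4).
P would need T, U, and B (Rule 1), but B is never established.
G: reached.
N would need K and G (Rule 5), but K is never established.
M: reached.
U: reached.
B would need D, X, and M (Rule 10), but X is never established.
Reached: G, M, and U — 3 of the 6.

3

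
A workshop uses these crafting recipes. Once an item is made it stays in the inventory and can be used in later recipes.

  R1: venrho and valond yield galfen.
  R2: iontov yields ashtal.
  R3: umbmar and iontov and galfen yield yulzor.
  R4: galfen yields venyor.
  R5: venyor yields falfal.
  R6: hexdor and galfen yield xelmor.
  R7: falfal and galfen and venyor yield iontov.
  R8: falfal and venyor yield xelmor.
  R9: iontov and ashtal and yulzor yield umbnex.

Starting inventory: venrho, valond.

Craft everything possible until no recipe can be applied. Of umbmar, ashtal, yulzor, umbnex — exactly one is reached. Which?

ashtal

Using R1, venrho and valond make galfen.
galfen → venyor (R4).
Using R5, venyor makes falfal.
Using R7, falfal, galfen, and venyor make iontov.
Using R2, iontov makes ashtal.
umbnex would need iontov, ashtal, and yulzor (R9), but yulzor is never obtained. No rule produces umbmar, and it is not given. yulzor would need umbmar, iontov, and galfen (R3), but umbmar is never obtained.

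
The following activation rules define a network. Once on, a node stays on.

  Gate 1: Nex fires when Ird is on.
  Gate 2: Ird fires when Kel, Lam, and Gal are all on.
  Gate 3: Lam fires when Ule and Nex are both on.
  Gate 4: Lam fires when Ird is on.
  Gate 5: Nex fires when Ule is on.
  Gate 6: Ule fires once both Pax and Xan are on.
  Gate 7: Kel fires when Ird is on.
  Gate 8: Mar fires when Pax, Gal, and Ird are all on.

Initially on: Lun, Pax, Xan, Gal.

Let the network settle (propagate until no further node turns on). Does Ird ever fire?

Ird would need Kel, Lam, and Gal (Gate 2), but Kel never turns on.

No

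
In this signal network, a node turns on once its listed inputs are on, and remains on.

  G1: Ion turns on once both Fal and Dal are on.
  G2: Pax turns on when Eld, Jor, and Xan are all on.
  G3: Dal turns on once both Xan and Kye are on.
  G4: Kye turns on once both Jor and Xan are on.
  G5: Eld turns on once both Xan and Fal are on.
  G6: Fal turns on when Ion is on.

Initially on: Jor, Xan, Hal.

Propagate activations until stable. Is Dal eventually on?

Yes

Jor and Xan are on, so Kye turns on (G4).
Xan and Kye are on, so Dal turns on (G3).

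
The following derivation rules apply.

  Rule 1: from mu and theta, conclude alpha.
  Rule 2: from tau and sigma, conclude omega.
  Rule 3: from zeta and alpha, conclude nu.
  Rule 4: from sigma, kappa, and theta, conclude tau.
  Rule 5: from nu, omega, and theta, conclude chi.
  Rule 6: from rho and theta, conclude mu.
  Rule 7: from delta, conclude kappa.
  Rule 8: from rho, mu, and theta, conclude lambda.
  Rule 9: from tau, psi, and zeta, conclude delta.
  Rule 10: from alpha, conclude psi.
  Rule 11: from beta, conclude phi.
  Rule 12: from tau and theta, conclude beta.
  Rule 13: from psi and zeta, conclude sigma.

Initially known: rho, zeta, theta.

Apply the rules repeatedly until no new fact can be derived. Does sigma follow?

rho and theta hold, so mu follows (Rule 6).
mu and theta hold, so alpha follows (Rule 1).
From alpha, Rule 10 gives psi.
psi and zeta hold, so sigma follows (Rule 13).

Yes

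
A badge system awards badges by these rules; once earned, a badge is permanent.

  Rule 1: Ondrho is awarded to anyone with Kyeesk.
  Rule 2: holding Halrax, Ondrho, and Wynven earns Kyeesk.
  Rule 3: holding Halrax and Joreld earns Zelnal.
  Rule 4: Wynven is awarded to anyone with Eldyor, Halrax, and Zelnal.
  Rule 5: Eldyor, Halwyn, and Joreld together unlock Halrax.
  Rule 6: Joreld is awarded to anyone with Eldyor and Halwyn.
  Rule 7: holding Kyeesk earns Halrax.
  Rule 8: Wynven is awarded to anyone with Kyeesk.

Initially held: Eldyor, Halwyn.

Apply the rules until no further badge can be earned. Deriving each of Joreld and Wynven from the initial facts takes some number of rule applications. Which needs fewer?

Joreld: With Eldyor and Halwyn, Joreld is earned (Rule 6). [1 rule application]
Wynven: With Eldyor and Halwyn, Joreld is earned (Rule 6). With Eldyor, Halwyn, and Joreld, Halrax is earned (Rule 5). With Halrax and Joreld, Zelnal is earned (Rule 3). With Eldyor, Halrax, and Zelnal, Wynven is earned (Rule 4). [4 rule applications]
Joreld needs fewer.

Joreld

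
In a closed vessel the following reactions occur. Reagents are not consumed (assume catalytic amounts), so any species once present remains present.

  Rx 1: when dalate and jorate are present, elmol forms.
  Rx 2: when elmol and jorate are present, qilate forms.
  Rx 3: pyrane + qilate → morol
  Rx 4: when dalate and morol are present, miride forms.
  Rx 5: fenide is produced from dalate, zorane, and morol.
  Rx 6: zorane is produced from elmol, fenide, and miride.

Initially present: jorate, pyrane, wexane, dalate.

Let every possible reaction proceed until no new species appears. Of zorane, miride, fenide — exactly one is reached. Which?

miride

dalate and jorate present → elmol forms (Rx 1).
elmol and jorate present → qilate forms (Rx 2).
pyrane and qilate present → morol forms (Rx 3).
dalate and morol present → miride forms (Rx 4).
fenide would need dalate, zorane, and morol (Rx 5), but zorane never forms. zorane would need elmol, fenide, and miride (Rx 6), but fenide never forms.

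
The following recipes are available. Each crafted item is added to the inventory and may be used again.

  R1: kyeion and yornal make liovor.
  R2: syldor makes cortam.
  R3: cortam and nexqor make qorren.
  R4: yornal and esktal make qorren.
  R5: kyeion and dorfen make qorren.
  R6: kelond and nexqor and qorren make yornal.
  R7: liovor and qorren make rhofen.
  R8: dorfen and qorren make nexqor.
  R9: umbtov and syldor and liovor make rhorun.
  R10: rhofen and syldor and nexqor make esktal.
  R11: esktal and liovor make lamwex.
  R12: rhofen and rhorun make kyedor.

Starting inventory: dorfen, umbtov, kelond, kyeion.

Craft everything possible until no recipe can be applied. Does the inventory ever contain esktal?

No

esktal would need rhofen, syldor, and nexqor (R10), but syldor is never obtained.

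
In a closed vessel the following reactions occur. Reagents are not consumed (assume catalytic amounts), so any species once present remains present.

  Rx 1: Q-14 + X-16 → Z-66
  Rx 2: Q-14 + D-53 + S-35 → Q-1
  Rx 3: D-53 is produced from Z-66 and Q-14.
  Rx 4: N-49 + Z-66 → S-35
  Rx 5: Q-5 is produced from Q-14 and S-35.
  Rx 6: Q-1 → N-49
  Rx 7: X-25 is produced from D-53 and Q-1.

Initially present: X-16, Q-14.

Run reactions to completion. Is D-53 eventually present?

Yes

Q-14 and X-16 present → Z-66 forms (Rx 1).
Z-66 and Q-14 present → D-53 forms (Rx 3).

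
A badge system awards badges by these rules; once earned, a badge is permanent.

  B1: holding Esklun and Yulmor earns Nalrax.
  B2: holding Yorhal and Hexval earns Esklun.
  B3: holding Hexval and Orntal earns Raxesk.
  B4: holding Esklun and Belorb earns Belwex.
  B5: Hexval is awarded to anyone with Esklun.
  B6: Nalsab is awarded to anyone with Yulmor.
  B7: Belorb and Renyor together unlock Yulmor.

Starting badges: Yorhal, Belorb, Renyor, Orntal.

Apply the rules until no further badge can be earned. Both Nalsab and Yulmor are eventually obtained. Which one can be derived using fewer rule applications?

Yulmor

Yulmor: With Belorb and Renyor, Yulmor is earned (B7). [1 rule application]
Nalsab: With Belorb and Renyor, Yulmor is earned (B7). With Yulmor, Nalsab is earned (B6). [2 rule applications]
Yulmor needs fewer.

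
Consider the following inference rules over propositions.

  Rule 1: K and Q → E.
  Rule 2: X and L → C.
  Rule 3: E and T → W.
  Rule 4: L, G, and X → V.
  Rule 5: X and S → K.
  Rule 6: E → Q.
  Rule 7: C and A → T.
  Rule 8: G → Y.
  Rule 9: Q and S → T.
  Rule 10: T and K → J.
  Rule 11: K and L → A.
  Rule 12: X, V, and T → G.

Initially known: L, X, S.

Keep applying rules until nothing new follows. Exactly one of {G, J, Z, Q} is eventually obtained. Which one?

From X and S, Rule 5 gives K.
X and L hold, so C follows (Rule 2).
From K and L, Rule 11 gives A.
From C and A, Rule 7 gives T.
From T and K, Rule 10 gives J.
No rule produces Z, and it is not given. G would need X, V, and T (Rule 12), but V is never established. Q would need E (Rule 6), but E is never established.

J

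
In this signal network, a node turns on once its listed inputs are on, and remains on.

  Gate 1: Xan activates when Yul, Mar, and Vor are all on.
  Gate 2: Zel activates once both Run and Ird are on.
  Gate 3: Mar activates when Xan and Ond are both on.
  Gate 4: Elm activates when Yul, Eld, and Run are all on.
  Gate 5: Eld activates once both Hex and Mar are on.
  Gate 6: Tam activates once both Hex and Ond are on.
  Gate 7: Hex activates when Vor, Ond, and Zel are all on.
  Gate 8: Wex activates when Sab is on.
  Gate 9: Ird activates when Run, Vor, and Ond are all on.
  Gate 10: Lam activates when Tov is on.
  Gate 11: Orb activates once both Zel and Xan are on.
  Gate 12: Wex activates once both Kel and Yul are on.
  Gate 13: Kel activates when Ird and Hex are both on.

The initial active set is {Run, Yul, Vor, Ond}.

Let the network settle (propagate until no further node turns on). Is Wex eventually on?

Yes

Gate 9: Run, Vor, and Ond on → Ird on.
Gate 2: Run and Ird on → Zel on.
Vor, Ond, and Zel are on, so Hex activates (Gate 7).
Ird and Hex are on, so Kel activates (Gate 13).
Kel and Yul are on, so Wex activates (Gate 12).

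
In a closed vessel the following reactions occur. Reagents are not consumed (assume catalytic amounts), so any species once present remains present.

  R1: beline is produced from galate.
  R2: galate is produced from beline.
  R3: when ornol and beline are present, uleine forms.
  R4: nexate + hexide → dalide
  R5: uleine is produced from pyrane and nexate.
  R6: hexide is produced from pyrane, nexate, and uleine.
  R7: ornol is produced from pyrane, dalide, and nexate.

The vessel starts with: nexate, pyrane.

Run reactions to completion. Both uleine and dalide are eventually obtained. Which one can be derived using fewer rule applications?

uleine

uleine: pyrane and nexate present → uleine forms (R5). [1 rule application]
dalide: pyrane and nexate present → uleine forms (R5). pyrane, nexate, and uleine present → hexide forms (R6). nexate and hexide present → dalide forms (R4). [3 rule applications]
uleine needs fewer.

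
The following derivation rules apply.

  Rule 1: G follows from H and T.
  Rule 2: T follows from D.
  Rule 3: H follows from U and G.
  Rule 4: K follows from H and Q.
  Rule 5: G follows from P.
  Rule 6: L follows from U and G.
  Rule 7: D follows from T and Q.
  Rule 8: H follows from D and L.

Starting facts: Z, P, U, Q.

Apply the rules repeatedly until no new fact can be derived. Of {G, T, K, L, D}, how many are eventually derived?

3

P holds, so G follows (Rule 5).
From U and G, Rule 6 gives L.
From U and G, Rule 3 gives H.
From H and Q, Rule 4 gives K.
G: reached.
T would need D (Rule 2), but D is never established.
K: reached.
L: reached.
D would need T and Q (Rule 7), but T is never established.
Reached: G, K, and L — 3 of the 5.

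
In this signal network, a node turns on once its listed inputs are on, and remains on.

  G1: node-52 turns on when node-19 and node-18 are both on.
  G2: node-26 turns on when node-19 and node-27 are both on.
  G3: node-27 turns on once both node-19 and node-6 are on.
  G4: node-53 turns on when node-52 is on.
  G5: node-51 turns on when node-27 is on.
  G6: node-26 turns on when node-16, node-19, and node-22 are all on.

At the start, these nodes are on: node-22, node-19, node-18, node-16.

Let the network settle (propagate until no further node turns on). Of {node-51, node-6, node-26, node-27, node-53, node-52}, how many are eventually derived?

node-19 and node-18 are on, so node-52 turns on (G1).
G6: node-16, node-19, and node-22 on → node-26 on.
node-52 is on, so node-53 turns on (G4).
node-51 would need node-27 (G5), but node-27 never turns on.
No rule produces node-6, and it is not given.
node-26: reached.
node-27 would need node-19 and node-6 (G3), but node-6 never turns on.
node-53: reached.
node-52: reached.
Reached: node-26, node-53, and node-52 — 3 of the 6.

3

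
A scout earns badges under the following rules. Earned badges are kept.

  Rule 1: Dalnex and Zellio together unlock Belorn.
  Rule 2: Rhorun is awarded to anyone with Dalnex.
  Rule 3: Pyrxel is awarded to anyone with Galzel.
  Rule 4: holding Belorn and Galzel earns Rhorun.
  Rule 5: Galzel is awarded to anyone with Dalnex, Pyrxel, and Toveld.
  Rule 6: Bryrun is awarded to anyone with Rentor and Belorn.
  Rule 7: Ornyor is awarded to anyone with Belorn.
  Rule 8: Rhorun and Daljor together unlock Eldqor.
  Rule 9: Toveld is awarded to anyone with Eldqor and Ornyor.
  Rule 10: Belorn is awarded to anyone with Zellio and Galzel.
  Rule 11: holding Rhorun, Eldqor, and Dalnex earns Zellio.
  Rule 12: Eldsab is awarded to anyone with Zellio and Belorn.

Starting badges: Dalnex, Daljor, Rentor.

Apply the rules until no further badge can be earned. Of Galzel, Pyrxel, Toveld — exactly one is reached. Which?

With Dalnex, Rhorun is earned (Rule 2).
With Rhorun and Daljor, Eldqor is earned (Rule 8).
With Rhorun, Eldqor, and Dalnex, Zellio is earned (Rule 11).
With Dalnex and Zellio, Belorn is earned (Rule 1).
With Belorn, Ornyor is earned (Rule 7).
With Eldqor and Ornyor, Toveld is earned (Rule 9).
Pyrxel would need Galzel (Rule 3), but Galzel is never earned. Galzel would need Dalnex, Pyrxel, and Toveld (Rule 5), but Pyrxel is never earned.

Toveld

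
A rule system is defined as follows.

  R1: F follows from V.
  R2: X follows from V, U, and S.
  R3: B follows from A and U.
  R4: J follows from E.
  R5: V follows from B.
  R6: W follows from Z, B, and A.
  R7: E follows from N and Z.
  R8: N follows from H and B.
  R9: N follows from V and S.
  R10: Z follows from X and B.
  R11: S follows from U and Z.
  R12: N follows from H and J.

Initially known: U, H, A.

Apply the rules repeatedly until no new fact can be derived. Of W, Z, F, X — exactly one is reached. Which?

A and U hold, so B follows (R3).
From B, R5 gives V.
From V, R1 gives F.
X would need V, U, and S (R2), but S is never established. W would need Z, B, and A (R6), but Z is never established. Z would need X and B (R10), but X is never established.

F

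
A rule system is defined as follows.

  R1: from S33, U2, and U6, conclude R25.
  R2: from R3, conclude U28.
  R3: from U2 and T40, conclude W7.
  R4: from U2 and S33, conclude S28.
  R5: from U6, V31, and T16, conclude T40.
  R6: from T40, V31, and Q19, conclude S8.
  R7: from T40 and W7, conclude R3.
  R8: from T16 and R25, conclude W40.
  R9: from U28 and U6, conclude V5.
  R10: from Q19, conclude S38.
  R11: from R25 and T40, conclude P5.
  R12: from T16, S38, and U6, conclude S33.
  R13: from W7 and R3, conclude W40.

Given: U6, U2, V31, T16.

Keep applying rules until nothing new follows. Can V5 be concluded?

From U6, V31, and T16, R5 gives T40.
U2 and T40 hold, so W7 follows (R3).
T40 and W7 hold, so R3 follows (R7).
From R3, R2 gives U28.
From U28 and U6, R9 gives V5.

Yes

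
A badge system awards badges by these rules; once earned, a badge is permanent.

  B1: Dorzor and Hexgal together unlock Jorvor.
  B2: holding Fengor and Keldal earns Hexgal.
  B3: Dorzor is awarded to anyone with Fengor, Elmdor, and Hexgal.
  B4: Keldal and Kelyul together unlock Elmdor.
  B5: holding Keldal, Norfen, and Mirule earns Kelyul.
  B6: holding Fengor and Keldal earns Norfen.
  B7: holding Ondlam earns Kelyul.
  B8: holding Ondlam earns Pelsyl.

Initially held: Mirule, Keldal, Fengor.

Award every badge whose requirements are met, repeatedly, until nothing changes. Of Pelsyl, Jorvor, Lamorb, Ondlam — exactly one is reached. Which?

Jorvor

With Fengor and Keldal, Norfen is earned (B6).
With Fengor and Keldal, Hexgal is earned (B2).
With Keldal, Norfen, and Mirule, Kelyul is earned (B5).
With Keldal and Kelyul, Elmdor is earned (B4).
With Fengor, Elmdor, and Hexgal, Dorzor is earned (B3).
With Dorzor and Hexgal, Jorvor is earned (B1).
No rule produces Lamorb, and it is not given. Pelsyl would need Ondlam (B8), but Ondlam is never earned. No rule produces Ondlam, and it is not given.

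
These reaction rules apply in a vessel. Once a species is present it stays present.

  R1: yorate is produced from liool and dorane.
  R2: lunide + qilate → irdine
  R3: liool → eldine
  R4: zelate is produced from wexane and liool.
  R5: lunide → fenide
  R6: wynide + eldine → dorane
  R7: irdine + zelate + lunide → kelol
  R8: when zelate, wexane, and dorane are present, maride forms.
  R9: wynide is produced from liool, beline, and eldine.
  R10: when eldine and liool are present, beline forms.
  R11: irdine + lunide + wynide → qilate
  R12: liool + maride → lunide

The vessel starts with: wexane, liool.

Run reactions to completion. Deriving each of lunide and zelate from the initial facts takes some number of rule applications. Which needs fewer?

zelate

zelate: wexane and liool present → zelate forms (R4). [1 rule application]
lunide: liool present → eldine forms (R3). wexane and liool present → zelate forms (R4). eldine and liool present → beline forms (R10). liool, beline, and eldine present → wynide forms (R9). wynide and eldine present → dorane forms (R6). zelate, wexane, and dorane present → maride forms (R8). liool and maride present → lunide forms (R12). [7 rule applications]
zelate needs fewer.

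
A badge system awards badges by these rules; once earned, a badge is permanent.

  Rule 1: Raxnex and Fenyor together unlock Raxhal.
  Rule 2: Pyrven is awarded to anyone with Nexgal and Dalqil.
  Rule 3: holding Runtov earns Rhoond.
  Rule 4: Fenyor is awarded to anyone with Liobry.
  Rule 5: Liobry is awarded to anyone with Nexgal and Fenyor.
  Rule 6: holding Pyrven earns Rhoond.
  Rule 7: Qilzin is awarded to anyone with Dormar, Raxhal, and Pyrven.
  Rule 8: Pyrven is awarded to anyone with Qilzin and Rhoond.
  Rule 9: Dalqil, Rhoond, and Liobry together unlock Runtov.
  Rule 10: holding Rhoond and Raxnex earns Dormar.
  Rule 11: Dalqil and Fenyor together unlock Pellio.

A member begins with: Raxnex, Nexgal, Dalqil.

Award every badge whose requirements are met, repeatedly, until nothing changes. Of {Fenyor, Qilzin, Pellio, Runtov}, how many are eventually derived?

Fenyor would need Liobry (Rule 4), but Liobry is never earned.
Qilzin would need Dormar, Raxhal, and Pyrven (Rule 7), but Raxhal is never earned.
Pellio would need Dalqil and Fenyor (Rule 11), but Fenyor is never earned.
Runtov would need Dalqil, Rhoond, and Liobry (Rule 9), but Liobry is never earned.
None of the 4 are reached.

0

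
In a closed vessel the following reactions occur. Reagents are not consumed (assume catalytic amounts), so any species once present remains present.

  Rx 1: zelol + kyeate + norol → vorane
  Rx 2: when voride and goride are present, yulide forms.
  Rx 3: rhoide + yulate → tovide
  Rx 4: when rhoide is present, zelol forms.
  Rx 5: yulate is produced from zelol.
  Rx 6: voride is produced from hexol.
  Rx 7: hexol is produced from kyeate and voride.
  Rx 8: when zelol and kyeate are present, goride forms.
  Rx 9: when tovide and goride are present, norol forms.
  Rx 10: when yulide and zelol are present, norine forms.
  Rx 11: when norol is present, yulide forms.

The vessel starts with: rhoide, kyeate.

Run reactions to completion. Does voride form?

No

voride would need hexol (Rx 6), but hexol never forms.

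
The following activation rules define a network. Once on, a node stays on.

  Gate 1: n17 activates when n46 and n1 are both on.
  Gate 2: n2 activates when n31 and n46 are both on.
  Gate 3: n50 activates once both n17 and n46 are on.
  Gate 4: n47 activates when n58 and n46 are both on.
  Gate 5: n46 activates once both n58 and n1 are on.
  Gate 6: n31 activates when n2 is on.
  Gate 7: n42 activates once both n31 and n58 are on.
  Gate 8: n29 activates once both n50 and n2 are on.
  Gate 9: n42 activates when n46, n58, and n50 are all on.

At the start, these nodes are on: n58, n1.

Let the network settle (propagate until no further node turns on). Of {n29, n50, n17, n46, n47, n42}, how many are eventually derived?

5

n58 and n1 are on, so n46 activates (Gate 5).
n58 and n46 are on, so n47 activates (Gate 4).
n46 and n1 are on, so n17 activates (Gate 1).
Gate 3: n17 and n46 on → n50 on.
Gate 9: n46, n58, and n50 on → n42 on.
n29 would need n50 and n2 (Gate 8), but n2 never turns on.
n50: reached.
n17: reached.
n46: reached.
n47: reached.
n42: reached.
Reached: n50, n17, n46, n47, and n42 — 5 of the 6.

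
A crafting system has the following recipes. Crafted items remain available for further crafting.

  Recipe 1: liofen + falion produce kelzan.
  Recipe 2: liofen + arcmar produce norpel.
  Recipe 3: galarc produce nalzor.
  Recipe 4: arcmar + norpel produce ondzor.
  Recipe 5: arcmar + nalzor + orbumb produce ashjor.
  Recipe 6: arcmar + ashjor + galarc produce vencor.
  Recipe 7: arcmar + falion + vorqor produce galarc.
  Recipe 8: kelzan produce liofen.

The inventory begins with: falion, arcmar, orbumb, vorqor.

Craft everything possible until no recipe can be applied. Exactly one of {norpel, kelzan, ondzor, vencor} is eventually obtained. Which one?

Using Recipe 7, arcmar, falion, and vorqor make galarc.
Using Recipe 3, galarc makes nalzor.
Using Recipe 5, arcmar, nalzor, and orbumb make ashjor.
arcmar + ashjor + galarc → vencor (Recipe 6).
kelzan would need liofen and falion (Recipe 1), but liofen is never obtained. ondzor would need arcmar and norpel (Recipe 4), but norpel is never obtained. norpel would need liofen and arcmar (Recipe 2), but liofen is never obtained.

vencor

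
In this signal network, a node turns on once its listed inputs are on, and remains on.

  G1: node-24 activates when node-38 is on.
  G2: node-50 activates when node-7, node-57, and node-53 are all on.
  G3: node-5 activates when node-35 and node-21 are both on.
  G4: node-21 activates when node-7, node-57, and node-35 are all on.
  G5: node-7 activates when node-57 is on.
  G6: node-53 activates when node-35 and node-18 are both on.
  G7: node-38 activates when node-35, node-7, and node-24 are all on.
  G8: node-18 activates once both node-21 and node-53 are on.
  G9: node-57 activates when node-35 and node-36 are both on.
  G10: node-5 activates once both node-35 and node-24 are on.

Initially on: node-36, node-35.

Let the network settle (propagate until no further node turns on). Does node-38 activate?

No

node-38 would need node-35, node-7, and node-24 (G7), but node-24 never turns on.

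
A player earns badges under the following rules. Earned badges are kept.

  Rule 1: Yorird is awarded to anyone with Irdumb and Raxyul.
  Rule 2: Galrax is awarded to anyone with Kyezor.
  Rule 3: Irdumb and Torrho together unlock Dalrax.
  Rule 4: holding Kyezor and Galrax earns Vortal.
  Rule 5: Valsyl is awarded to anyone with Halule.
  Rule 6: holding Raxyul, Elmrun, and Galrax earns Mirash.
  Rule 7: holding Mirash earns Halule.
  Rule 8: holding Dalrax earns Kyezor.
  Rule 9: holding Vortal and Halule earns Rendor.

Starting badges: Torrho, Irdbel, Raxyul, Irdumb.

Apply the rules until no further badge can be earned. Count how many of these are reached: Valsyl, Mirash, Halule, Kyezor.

With Irdumb and Torrho, Dalrax is earned (Rule 3).
With Dalrax, Kyezor is earned (Rule 8).
Valsyl would need Halule (Rule 5), but Halule is never earned.
Mirash would need Raxyul, Elmrun, and Galrax (Rule 6), but Elmrun is never earned.
Halule would need Mirash (Rule 7), but Mirash is never earned.
Kyezor: reached.
Reached: Kyezor — 1 of the 4.

1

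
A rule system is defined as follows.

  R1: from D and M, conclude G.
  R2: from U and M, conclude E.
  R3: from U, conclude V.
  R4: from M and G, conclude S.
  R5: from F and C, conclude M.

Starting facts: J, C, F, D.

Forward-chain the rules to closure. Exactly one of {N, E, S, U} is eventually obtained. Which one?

S

F and C hold, so M follows (R5).
From D and M, R1 gives G.
M and G hold, so S follows (R4).
No rule produces U, and it is not given. E would need U and M (R2), but U is never established. No rule produces N, and it is not given.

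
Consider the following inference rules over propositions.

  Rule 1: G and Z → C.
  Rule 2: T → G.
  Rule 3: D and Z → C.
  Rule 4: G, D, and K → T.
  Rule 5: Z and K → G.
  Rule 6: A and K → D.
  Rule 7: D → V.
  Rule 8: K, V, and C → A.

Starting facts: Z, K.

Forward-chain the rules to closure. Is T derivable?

T would need G, D, and K (Rule 4), but D is never established.

No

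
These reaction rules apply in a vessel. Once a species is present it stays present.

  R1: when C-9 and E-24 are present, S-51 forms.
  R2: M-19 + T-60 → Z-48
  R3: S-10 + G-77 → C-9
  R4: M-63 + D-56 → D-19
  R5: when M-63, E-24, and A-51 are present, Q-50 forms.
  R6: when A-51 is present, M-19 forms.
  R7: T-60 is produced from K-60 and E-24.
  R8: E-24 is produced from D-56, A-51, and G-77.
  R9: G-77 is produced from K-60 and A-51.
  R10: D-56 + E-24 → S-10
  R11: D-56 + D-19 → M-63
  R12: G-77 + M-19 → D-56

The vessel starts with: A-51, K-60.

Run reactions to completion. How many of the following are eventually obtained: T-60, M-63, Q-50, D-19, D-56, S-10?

3

A-51 present → M-19 forms (R6).
K-60 and A-51 present → G-77 forms (R9).
G-77 and M-19 present → D-56 forms (R12).
D-56, A-51, and G-77 present → E-24 forms (R8).
K-60 and E-24 present → T-60 forms (R7).
D-56 and E-24 present → S-10 forms (R10).
T-60: reached.
M-63 would need D-56 and D-19 (R11), but D-19 never forms.
Q-50 would need M-63, E-24, and A-51 (R5), but M-63 never forms.
D-19 would need M-63 and D-56 (R4), but M-63 never forms.
D-56: reached.
S-10: reached.
Reached: T-60, D-56, and S-10 — 3 of the 6.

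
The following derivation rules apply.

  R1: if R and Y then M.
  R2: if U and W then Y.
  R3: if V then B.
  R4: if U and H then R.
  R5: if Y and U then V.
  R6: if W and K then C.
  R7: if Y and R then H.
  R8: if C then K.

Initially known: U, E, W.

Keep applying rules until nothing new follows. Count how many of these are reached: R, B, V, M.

2

U and W hold, so Y follows (R2).
Y and U hold, so V follows (R5).
V holds, so B follows (R3).
R would need U and H (R4), but H is never established.
B: reached.
V: reached.
M would need R and Y (R1), but R is never established.
Reached: B and V — 2 of the 4.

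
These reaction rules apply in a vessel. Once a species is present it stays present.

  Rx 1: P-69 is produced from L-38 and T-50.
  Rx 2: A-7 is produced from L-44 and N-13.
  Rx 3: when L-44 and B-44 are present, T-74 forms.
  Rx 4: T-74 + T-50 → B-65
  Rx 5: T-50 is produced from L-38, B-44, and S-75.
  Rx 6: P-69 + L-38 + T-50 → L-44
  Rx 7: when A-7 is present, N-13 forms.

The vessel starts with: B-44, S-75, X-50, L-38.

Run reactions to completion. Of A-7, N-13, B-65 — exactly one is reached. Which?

B-65

L-38, B-44, and S-75 present → T-50 forms (Rx 5).
L-38 and T-50 present → P-69 forms (Rx 1).
P-69, L-38, and T-50 present → L-44 forms (Rx 6).
L-44 and B-44 present → T-74 forms (Rx 3).
T-74 and T-50 present → B-65 forms (Rx 4).
A-7 would need L-44 and N-13 (Rx 2), but N-13 never forms. N-13 would need A-7 (Rx 7), but A-7 never forms.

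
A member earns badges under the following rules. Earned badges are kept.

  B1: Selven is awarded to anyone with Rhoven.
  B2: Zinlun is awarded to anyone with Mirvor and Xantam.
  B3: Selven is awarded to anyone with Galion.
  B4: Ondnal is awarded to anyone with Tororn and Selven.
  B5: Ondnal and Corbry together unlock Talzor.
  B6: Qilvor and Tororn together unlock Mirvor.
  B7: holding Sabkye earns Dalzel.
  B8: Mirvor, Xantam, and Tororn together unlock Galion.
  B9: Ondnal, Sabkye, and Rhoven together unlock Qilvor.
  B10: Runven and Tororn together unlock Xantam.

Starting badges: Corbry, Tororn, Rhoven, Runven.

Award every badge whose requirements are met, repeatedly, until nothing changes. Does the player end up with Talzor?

Yes

With Rhoven, Selven is earned (B1).
With Tororn and Selven, Ondnal is earned (B4).
With Ondnal and Corbry, Talzor is earned (B5).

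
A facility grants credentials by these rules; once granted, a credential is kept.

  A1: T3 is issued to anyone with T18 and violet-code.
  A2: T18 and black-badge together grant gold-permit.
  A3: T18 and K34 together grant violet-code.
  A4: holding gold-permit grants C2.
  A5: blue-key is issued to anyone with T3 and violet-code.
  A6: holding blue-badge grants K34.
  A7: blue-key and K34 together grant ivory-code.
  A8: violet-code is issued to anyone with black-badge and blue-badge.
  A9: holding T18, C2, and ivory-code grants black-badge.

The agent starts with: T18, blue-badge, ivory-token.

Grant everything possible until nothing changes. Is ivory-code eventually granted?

Holding blue-badge grants K34 (A6).
Holding T18 and K34 grants violet-code (A3).
Holding T18 and violet-code grants T3 (A1).
Holding T3 and violet-code grants blue-key (A5).
Holding blue-key and K34 grants ivory-code (A7).

Yes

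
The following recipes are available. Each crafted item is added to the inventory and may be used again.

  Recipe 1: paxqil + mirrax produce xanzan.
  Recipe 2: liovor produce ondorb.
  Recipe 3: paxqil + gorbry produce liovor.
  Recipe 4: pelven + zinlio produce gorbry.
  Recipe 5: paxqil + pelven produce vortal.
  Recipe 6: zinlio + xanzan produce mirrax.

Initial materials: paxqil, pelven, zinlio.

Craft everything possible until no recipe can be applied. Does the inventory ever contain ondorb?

Yes

Using Recipe 4, pelven and zinlio make gorbry.
paxqil + gorbry → liovor (Recipe 3).
liovor → ondorb (Recipe 2).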